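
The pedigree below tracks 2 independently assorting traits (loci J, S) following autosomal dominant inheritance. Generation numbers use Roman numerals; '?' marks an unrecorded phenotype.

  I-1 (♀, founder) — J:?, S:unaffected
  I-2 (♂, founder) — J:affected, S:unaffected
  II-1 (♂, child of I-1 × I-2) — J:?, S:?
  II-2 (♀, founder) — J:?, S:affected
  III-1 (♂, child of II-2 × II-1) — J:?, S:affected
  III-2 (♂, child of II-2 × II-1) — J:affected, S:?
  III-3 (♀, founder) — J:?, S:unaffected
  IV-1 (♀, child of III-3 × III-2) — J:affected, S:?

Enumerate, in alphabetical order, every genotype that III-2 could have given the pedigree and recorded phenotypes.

III-2 ∈ {JJ Ss, JJ ss, Jj Ss, Jj ss}

J/I-1 ? ·: jj|Jj|JJ
J/I-2 aff ·: Jj|JJ
J/II-1 ? I-1×I-2: jj|Jj|JJ
J/II-2 ? ·: jj|Jj|JJ
J/III-1 ? II-2×II-1: jj|Jj|JJ
J/III-2 aff II-2×II-1: Jj|JJ
J/III-3 ? ·: jj|Jj|JJ
J/IV-1 aff III-3×III-2: Jj|JJ
⇒ J over [I-1,I-2,II-1,II-2,III-1,III-2,III-3,IV-1]: 413 consistent
S/I-1 un ·: ss
S/I-2 un ·: ss
S/II-1 ? I-1×I-2: ss
S/II-2 aff ·: Ss|SS
S/III-1 aff II-2×II-1: Ss
S/III-2 ? II-2×II-1: ss|Ss
S/III-3 un ·: ss
S/IV-1 ? III-3×III-2: ss|Ss
⇒ S over [I-1,I-2,II-1,II-2,III-1,III-2,III-3,IV-1]: 5 consistent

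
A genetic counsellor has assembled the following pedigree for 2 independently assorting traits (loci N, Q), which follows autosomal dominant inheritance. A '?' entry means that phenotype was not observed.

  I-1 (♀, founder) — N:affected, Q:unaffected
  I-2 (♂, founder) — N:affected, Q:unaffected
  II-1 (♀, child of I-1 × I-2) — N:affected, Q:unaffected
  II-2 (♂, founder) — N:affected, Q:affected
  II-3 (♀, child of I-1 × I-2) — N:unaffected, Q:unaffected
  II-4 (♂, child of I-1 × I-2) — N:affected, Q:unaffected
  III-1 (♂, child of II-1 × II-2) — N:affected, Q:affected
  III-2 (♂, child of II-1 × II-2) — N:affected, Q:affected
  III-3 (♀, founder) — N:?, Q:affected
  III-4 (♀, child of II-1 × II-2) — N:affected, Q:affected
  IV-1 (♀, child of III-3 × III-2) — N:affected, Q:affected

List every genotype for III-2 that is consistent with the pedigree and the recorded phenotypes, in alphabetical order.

III-2 ∈ {NN Qq, Nn Qq}

N/I-1 aff ·: Nn
N/I-2 aff ·: Nn
N/II-1 aff I-1×I-2: Nn|NN
N/II-2 aff ·: Nn|NN
N/II-3 un I-1×I-2: nn
N/II-4 aff I-1×I-2: Nn|NN
N/III-1 aff II-1×II-2: Nn|NN
N/III-2 aff II-1×II-2: Nn|NN
N/III-3 ? ·: nn|Nn|NN
N/III-4 aff II-1×II-2: Nn|NN
N/IV-1 aff III-3×III-2: Nn|NN
⇒ N over [I-1,I-2,II-1,II-2,II-3,II-4,III-1,III-2,III-3,III-4,IV-1]: 224 consistent
Q/I-1 un ·: qq
Q/I-2 un ·: qq
Q/II-1 un I-1×I-2: qq
Q/II-2 aff ·: Qq|QQ
Q/II-3 un I-1×I-2: qq
Q/II-4 un I-1×I-2: qq
Q/III-1 aff II-1×II-2: Qq
Q/III-2 aff II-1×II-2: Qq
Q/III-3 aff ·: Qq|QQ
Q/III-4 aff II-1×II-2: Qq
Q/IV-1 aff III-3×III-2: Qq|QQ
⇒ Q over [I-1,I-2,II-1,II-2,II-3,II-4,III-1,III-2,III-3,III-4,IV-1]: 8 consistent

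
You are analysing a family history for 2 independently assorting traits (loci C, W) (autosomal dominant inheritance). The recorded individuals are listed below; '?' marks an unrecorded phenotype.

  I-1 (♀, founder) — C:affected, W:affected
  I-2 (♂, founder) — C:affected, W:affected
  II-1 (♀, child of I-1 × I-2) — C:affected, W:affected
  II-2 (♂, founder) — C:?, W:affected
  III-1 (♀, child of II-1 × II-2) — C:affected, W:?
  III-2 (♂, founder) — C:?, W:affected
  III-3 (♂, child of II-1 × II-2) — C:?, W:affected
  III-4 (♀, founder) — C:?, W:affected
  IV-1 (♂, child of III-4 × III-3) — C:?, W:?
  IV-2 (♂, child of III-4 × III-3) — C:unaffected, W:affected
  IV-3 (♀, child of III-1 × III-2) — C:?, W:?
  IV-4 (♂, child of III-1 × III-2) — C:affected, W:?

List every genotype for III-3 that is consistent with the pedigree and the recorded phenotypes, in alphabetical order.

C/I-1 aff ·: Cc|CC
C/I-2 aff ·: Cc|CC
C/II-1 aff I-1×I-2: Cc|CC
C/II-2 ? ·: cc|Cc|CC
C/III-1 aff II-1×II-2: Cc|CC
C/III-2 ? ·: cc|Cc|CC
C/III-3 ? II-1×II-2: cc|Cc
C/III-4 ? ·: cc|Cc
C/IV-1 ? III-4×III-3: cc|Cc|CC
C/IV-2 un III-4×III-3: cc
C/IV-3 ? III-1×III-2: cc|Cc|CC
C/IV-4 aff III-1×III-2: Cc|CC
⇒ C over [I-1,I-2,II-1,II-2,III-1,III-2,III-3,III-4,IV-1,IV-2,IV-3,IV-4]: 1590 consistent
W/I-1 aff ·: Ww|WW
W/I-2 aff ·: Ww|WW
W/II-1 aff I-1×I-2: Ww|WW
W/II-2 aff ·: Ww|WW
W/III-1 ? II-1×II-2: ww|Ww|WW
W/III-2 aff ·: Ww|WW
W/III-3 aff II-1×II-2: Ww|WW
W/III-4 aff ·: Ww|WW
W/IV-1 ? III-4×III-3: ww|Ww|WW
W/IV-2 aff III-4×III-3: Ww|WW
W/IV-3 ? III-1×III-2: ww|Ww|WW
W/IV-4 ? III-1×III-2: ww|Ww|WW
⇒ W over [I-1,I-2,II-1,II-2,III-1,III-2,III-3,III-4,IV-1,IV-2,IV-3,IV-4]: 3025 consistent

III-3 ∈ {Cc WW, Cc Ww, cc WW, cc Ww}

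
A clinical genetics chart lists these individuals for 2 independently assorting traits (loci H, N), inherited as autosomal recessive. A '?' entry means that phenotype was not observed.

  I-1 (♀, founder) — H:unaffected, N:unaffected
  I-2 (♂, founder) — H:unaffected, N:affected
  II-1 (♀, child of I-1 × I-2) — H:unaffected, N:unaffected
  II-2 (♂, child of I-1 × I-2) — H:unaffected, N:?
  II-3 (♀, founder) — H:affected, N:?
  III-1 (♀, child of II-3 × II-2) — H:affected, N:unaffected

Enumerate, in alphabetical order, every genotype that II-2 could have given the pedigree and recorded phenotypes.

H/I-1 un ·: HH|Hh
H/I-2 un ·: HH|Hh
H/II-1 un I-1×I-2: HH|Hh
H/II-2 un I-1×I-2: Hh
H/II-3 aff ·: hh
H/III-1 aff II-3×II-2: hh
⇒ H over [I-1,I-2,II-1,II-2,II-3,III-1]: 6 consistent
N/I-1 un ·: NN|Nn
N/I-2 aff ·: nn
N/II-1 un I-1×I-2: Nn
N/II-2 ? I-1×I-2: Nn|nn
N/II-3 ? ·: NN|Nn|nn
N/III-1 un II-3×II-2: NN|Nn
⇒ N over [I-1,I-2,II-1,II-2,II-3,III-1]: 12 consistent

II-2 ∈ {Hh Nn, Hh nn}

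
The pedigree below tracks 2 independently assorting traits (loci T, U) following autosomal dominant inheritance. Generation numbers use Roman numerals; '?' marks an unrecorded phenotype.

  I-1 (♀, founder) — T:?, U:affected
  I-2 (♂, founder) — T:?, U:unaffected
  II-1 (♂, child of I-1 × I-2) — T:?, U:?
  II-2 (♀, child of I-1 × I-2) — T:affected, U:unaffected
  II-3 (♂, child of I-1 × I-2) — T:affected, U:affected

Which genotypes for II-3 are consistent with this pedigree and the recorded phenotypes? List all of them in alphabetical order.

II-3 ∈ {TT Uu, Tt Uu}

T/I-1 ? ·: tt|Tt|TT
T/I-2 ? ·: tt|Tt|TT
T/II-1 ? I-1×I-2: tt|Tt|TT
T/II-2 aff I-1×I-2: Tt|TT
T/II-3 aff I-1×I-2: Tt|TT
⇒ T over [I-1,I-2,II-1,II-2,II-3]: 35 consistent
U/I-1 aff ·: Uu
U/I-2 un ·: uu
U/II-1 ? I-1×I-2: uu|Uu
U/II-2 un I-1×I-2: uu
U/II-3 aff I-1×I-2: Uu
⇒ U over [I-1,I-2,II-1,II-2,II-3]: 2 consistent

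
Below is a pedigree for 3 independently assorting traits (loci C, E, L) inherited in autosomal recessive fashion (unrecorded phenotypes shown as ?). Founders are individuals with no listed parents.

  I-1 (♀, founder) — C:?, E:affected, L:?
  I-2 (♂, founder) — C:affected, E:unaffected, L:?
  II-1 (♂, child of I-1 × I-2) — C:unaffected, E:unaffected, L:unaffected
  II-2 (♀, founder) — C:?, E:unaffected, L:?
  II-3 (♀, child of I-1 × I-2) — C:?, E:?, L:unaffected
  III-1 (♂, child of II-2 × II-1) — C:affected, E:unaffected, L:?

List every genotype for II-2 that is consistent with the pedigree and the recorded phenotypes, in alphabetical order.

II-2 ∈ {Cc EE LL, Cc EE Ll, Cc EE ll, Cc Ee LL, Cc Ee Ll, Cc Ee ll, cc EE LL, cc EE Ll, cc EE ll, cc Ee LL, cc Ee Ll, cc Ee ll}

C/I-1 ? ·: CC|Cc
C/I-2 aff ·: cc
C/II-1 un I-1×I-2: Cc
C/II-2 ? ·: Cc|cc
C/II-3 ? I-1×I-2: Cc|cc
C/III-1 aff II-2×II-1: cc
⇒ C over [I-1,I-2,II-1,II-2,II-3,III-1]: 6 consistent
E/I-1 aff ·: ee
E/I-2 un ·: EE|Ee
E/II-1 un I-1×I-2: Ee
E/II-2 un ·: EE|Ee
E/II-3 ? I-1×I-2: Ee|ee
E/III-1 un II-2×II-1: EE|Ee
⇒ E over [I-1,I-2,II-1,II-2,II-3,III-1]: 12 consistent
L/I-1 ? ·: LL|Ll|ll
L/I-2 ? ·: LL|Ll|ll
L/II-1 un I-1×I-2: LL|Ll
L/II-2 ? ·: LL|Ll|ll
L/II-3 un I-1×I-2: LL|Ll
L/III-1 ? II-2×II-1: LL|Ll|ll
⇒ L over [I-1,I-2,II-1,II-2,II-3,III-1]: 98 consistent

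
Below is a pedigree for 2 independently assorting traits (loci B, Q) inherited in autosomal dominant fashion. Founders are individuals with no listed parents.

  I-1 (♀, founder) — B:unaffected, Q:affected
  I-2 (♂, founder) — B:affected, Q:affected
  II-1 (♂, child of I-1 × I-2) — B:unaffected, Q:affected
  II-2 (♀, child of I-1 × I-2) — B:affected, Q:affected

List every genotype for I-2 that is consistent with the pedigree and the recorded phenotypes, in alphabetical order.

I-2 ∈ {Bb QQ, Bb Qq}

B/I-1 un ·: bb
B/I-2 aff ·: Bb
B/II-1 un I-1×I-2: bb
B/II-2 aff I-1×I-2: Bb
⇒ B over [I-1,I-2,II-1,II-2]: 1 consistent
Q/I-1 aff ·: Qq|QQ
Q/I-2 aff ·: Qq|QQ
Q/II-1 aff I-1×I-2: Qq|QQ
Q/II-2 aff I-1×I-2: Qq|QQ
⇒ Q over [I-1,I-2,II-1,II-2]: 13 consistent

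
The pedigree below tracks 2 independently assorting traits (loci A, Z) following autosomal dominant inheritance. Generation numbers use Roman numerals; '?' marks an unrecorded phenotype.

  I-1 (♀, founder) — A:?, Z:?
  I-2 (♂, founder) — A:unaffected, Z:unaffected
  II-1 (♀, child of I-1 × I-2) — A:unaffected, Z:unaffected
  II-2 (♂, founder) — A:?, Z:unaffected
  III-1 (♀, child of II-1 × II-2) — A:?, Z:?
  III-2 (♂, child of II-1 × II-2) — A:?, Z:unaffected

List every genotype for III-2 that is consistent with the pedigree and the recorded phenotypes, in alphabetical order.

A/I-1 ? ·: aa|Aa
A/I-2 un ·: aa
A/II-1 un I-1×I-2: aa
A/II-2 ? ·: aa|Aa|AA
A/III-1 ? II-1×II-2: aa|Aa
A/III-2 ? II-1×II-2: aa|Aa
⇒ A over [I-1,I-2,II-1,II-2,III-1,III-2]: 12 consistent
Z/I-1 ? ·: zz|Zz
Z/I-2 un ·: zz
Z/II-1 un I-1×I-2: zz
Z/II-2 un ·: zz
Z/III-1 ? II-1×II-2: zz
Z/III-2 un II-1×II-2: zz
⇒ Z over [I-1,I-2,II-1,II-2,III-1,III-2]: 2 consistent

III-2 ∈ {Aa zz, aa zz}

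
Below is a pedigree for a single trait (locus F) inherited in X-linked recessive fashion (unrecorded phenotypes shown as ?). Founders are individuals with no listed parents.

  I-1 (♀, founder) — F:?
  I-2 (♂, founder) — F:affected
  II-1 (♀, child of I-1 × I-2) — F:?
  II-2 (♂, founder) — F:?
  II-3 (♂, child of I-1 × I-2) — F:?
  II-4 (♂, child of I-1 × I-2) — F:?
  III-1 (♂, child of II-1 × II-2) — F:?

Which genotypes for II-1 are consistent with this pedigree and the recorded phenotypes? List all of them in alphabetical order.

II-1 ∈ {X^FX^f, X^fX^f}

F/I-1 ? ·: X^FX^F|X^FX^f|X^fX^f
F/I-2 aff ·: X^fY
F/II-1 ? I-1×I-2: X^FX^f|X^fX^f
F/II-2 ? ·: X^FY|X^fY
F/II-3 ? I-1×I-2: X^FY|X^fY
F/II-4 ? I-1×I-2: X^FY|X^fY
F/III-1 ? II-1×II-2: X^FY|X^fY
⇒ F over [I-1,I-2,II-1,II-2,II-3,II-4,III-1]: 30 consistent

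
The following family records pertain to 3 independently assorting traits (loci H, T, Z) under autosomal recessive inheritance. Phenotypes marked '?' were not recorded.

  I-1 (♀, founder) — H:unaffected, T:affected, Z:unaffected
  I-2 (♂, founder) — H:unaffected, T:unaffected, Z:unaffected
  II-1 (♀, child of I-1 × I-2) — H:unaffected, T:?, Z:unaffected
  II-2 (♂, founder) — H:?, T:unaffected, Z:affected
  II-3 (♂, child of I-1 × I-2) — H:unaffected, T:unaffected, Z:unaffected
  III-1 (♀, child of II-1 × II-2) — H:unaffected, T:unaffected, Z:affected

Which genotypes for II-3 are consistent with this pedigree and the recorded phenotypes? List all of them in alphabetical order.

H/I-1 un ·: HH|Hh
H/I-2 un ·: HH|Hh
H/II-1 un I-1×I-2: HH|Hh
H/II-2 ? ·: HH|Hh|hh
H/II-3 un I-1×I-2: HH|Hh
H/III-1 un II-1×II-2: HH|Hh
⇒ H over [I-1,I-2,II-1,II-2,II-3,III-1]: 58 consistent
T/I-1 aff ·: tt
T/I-2 un ·: TT|Tt
T/II-1 ? I-1×I-2: Tt|tt
T/II-2 un ·: TT|Tt
T/II-3 un I-1×I-2: Tt
T/III-1 un II-1×II-2: TT|Tt
⇒ T over [I-1,I-2,II-1,II-2,II-3,III-1]: 10 consistent
Z/I-1 un ·: ZZ|Zz
Z/I-2 un ·: ZZ|Zz
Z/II-1 un I-1×I-2: Zz
Z/II-2 aff ·: zz
Z/II-3 un I-1×I-2: ZZ|Zz
Z/III-1 aff II-1×II-2: zz
⇒ Z over [I-1,I-2,II-1,II-2,II-3,III-1]: 6 consistent

II-3 ∈ {HH Tt ZZ, HH Tt Zz, Hh Tt ZZ, Hh Tt Zz}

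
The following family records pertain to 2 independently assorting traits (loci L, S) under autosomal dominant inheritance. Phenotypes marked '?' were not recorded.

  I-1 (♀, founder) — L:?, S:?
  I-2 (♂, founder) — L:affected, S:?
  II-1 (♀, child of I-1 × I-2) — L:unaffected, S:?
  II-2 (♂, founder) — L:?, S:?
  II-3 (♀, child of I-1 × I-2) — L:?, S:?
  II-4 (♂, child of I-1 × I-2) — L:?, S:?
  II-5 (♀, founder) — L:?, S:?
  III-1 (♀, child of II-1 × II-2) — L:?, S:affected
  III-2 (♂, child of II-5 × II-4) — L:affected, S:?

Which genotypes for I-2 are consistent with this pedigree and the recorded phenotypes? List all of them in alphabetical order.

I-2 ∈ {Ll SS, Ll Ss, Ll ss}

L/I-1 ? ·: ll|Ll
L/I-2 aff ·: Ll
L/II-1 un I-1×I-2: ll
L/II-2 ? ·: ll|Ll|LL
L/II-3 ? I-1×I-2: ll|Ll|LL
L/II-4 ? I-1×I-2: ll|Ll|LL
L/II-5 ? ·: ll|Ll|LL
L/III-1 ? II-1×II-2: ll|Ll
L/III-2 aff II-5×II-4: Ll|LL
⇒ L over [I-1,I-2,II-1,II-2,II-3,II-4,II-5,III-1,III-2]: 188 consistent
S/I-1 ? ·: ss|Ss|SS
S/I-2 ? ·: ss|Ss|SS
S/II-1 ? I-1×I-2: ss|Ss|SS
S/II-2 ? ·: ss|Ss|SS
S/II-3 ? I-1×I-2: ss|Ss|SS
S/II-4 ? I-1×I-2: ss|Ss|SS
S/II-5 ? ·: ss|Ss|SS
S/III-1 aff II-1×II-2: Ss|SS
S/III-2 ? II-5×II-4: ss|Ss|SS
⇒ S over [I-1,I-2,II-1,II-2,II-3,II-4,II-5,III-1,III-2]: 1293 consistent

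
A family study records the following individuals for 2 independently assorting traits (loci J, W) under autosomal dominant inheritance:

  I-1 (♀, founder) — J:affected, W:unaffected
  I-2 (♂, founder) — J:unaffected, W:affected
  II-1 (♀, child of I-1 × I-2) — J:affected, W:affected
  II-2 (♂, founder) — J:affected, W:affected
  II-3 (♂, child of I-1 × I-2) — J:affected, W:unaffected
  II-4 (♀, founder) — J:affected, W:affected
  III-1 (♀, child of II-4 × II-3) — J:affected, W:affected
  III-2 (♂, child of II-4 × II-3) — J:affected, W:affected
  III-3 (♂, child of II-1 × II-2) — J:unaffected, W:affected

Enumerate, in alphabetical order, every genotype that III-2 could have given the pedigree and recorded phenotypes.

J/I-1 aff ·: Jj|JJ
J/I-2 un ·: jj
J/II-1 aff I-1×I-2: Jj
J/II-2 aff ·: Jj
J/II-3 aff I-1×I-2: Jj
J/II-4 aff ·: Jj|JJ
J/III-1 aff II-4×II-3: Jj|JJ
J/III-2 aff II-4×II-3: Jj|JJ
J/III-3 un II-1×II-2: jj
⇒ J over [I-1,I-2,II-1,II-2,II-3,II-4,III-1,III-2,III-3]: 16 consistent
W/I-1 un ·: ww
W/I-2 aff ·: Ww
W/II-1 aff I-1×I-2: Ww
W/II-2 aff ·: Ww|WW
W/II-3 un I-1×I-2: ww
W/II-4 aff ·: Ww|WW
W/III-1 aff II-4×II-3: Ww
W/III-2 aff II-4×II-3: Ww
W/III-3 aff II-1×II-2: Ww|WW
⇒ W over [I-1,I-2,II-1,II-2,II-3,II-4,III-1,III-2,III-3]: 8 consistent

III-2 ∈ {JJ Ww, Jj Ww}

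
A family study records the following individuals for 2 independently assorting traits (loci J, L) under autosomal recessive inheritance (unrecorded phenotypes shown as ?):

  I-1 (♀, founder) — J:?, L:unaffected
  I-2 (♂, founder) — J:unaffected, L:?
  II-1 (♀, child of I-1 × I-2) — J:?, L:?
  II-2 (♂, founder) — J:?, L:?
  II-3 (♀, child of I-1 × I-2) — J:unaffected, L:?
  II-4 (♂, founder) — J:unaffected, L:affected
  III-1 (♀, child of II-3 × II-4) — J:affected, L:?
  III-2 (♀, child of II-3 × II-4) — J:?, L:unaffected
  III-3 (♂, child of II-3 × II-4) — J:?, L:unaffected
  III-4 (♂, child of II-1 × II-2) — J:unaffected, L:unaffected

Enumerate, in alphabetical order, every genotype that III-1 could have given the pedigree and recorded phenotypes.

J/I-1 ? ·: JJ|Jj|jj
J/I-2 un ·: JJ|Jj
J/II-1 ? I-1×I-2: JJ|Jj|jj
J/II-2 ? ·: JJ|Jj|jj
J/II-3 un I-1×I-2: Jj
J/II-4 un ·: Jj
J/III-1 aff II-3×II-4: jj
J/III-2 ? II-3×II-4: JJ|Jj|jj
J/III-3 ? II-3×II-4: JJ|Jj|jj
J/III-4 un II-1×II-2: JJ|Jj
⇒ J over [I-1,I-2,II-1,II-2,II-3,II-4,III-1,III-2,III-3,III-4]: 369 consistent
L/I-1 un ·: LL|Ll
L/I-2 ? ·: LL|Ll|ll
L/II-1 ? I-1×I-2: LL|Ll|ll
L/II-2 ? ·: LL|Ll|ll
L/II-3 ? I-1×I-2: LL|Ll
L/II-4 aff ·: ll
L/III-1 ? II-3×II-4: Ll|ll
L/III-2 un II-3×II-4: Ll
L/III-3 un II-3×II-4: Ll
L/III-4 un II-1×II-2: LL|Ll
⇒ L over [I-1,I-2,II-1,II-2,II-3,II-4,III-1,III-2,III-3,III-4]: 115 consistent

III-1 ∈ {jj Ll, jj ll}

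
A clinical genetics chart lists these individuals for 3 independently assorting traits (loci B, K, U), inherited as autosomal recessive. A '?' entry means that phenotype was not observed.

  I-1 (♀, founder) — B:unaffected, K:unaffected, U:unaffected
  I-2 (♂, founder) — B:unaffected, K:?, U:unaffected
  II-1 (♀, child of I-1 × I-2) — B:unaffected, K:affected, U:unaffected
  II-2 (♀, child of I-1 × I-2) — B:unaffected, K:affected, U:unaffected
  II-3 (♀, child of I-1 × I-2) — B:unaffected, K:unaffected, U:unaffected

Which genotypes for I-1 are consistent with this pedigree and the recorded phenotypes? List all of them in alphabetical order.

I-1 ∈ {BB Kk UU, BB Kk Uu, Bb Kk UU, Bb Kk Uu}

B/I-1 un ·: BB|Bb
B/I-2 un ·: BB|Bb
B/II-1 un I-1×I-2: BB|Bb
B/II-2 un I-1×I-2: BB|Bb
B/II-3 un I-1×I-2: BB|Bb
⇒ B over [I-1,I-2,II-1,II-2,II-3]: 25 consistent
K/I-1 un ·: Kk
K/I-2 ? ·: Kk|kk
K/II-1 aff I-1×I-2: kk
K/II-2 aff I-1×I-2: kk
K/II-3 un I-1×I-2: KK|Kk
⇒ K over [I-1,I-2,II-1,II-2,II-3]: 3 consistent
U/I-1 un ·: UU|Uu
U/I-2 un ·: UU|Uu
U/II-1 un I-1×I-2: UU|Uu
U/II-2 un I-1×I-2: UU|Uu
U/II-3 un I-1×I-2: UU|Uu
⇒ U over [I-1,I-2,II-1,II-2,II-3]: 25 consistent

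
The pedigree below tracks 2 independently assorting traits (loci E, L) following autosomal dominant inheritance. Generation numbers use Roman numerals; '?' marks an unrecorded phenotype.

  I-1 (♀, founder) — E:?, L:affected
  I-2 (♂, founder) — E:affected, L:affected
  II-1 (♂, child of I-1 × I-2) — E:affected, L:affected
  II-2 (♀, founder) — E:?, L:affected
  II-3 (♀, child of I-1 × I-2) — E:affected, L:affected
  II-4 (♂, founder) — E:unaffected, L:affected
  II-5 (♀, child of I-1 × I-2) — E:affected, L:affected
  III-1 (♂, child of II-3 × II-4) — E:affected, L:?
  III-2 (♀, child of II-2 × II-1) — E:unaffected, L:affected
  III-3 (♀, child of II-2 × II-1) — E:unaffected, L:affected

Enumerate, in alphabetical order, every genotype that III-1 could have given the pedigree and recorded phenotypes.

E/I-1 ? ·: ee|Ee|EE
E/I-2 aff ·: Ee|EE
E/II-1 aff I-1×I-2: Ee
E/II-2 ? ·: ee|Ee
E/II-3 aff I-1×I-2: Ee|EE
E/II-4 un ·: ee
E/II-5 aff I-1×I-2: Ee|EE
E/III-1 aff II-3×II-4: Ee
E/III-2 un II-2×II-1: ee
E/III-3 un II-2×II-1: ee
⇒ E over [I-1,I-2,II-1,II-2,II-3,II-4,II-5,III-1,III-2,III-3]: 28 consistent
L/I-1 aff ·: Ll|LL
L/I-2 aff ·: Ll|LL
L/II-1 aff I-1×I-2: Ll|LL
L/II-2 aff ·: Ll|LL
L/II-3 aff I-1×I-2: Ll|LL
L/II-4 aff ·: Ll|LL
L/II-5 aff I-1×I-2: Ll|LL
L/III-1 ? II-3×II-4: ll|Ll|LL
L/III-2 aff II-2×II-1: Ll|LL
L/III-3 aff II-2×II-1: Ll|LL
⇒ L over [I-1,I-2,II-1,II-2,II-3,II-4,II-5,III-1,III-2,III-3]: 639 consistent

III-1 ∈ {Ee LL, Ee Ll, Ee ll}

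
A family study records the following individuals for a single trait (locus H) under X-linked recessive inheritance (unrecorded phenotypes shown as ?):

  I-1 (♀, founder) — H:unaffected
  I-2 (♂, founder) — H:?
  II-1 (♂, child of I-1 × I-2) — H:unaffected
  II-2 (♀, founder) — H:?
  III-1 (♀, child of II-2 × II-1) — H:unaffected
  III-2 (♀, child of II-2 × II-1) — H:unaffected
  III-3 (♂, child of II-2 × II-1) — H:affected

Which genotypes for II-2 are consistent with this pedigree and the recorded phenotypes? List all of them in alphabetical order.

H/I-1 un ·: X^HX^H|X^HX^h
H/I-2 ? ·: X^HY|X^hY
H/II-1 un I-1×I-2: X^HY
H/II-2 ? ·: X^HX^h|X^hX^h
H/III-1 un II-2×II-1: X^HX^H|X^HX^h
H/III-2 un II-2×II-1: X^HX^H|X^HX^h
H/III-3 aff II-2×II-1: X^hY
⇒ H over [I-1,I-2,II-1,II-2,III-1,III-2,III-3]: 20 consistent

II-2 ∈ {X^HX^h, X^hX^h}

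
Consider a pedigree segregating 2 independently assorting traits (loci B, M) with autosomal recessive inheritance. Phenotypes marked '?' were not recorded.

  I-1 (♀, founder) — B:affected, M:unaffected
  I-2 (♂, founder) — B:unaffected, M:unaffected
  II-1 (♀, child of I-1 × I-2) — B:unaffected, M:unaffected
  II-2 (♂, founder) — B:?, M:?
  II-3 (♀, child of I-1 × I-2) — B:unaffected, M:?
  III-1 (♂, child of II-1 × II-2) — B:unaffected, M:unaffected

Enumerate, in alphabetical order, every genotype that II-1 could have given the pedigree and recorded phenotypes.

B/I-1 aff ·: bb
B/I-2 un ·: BB|Bb
B/II-1 un I-1×I-2: Bb
B/II-2 ? ·: BB|Bb|bb
B/II-3 un I-1×I-2: Bb
B/III-1 un II-1×II-2: BB|Bb
⇒ B over [I-1,I-2,II-1,II-2,II-3,III-1]: 10 consistent
M/I-1 un ·: MM|Mm
M/I-2 un ·: MM|Mm
M/II-1 un I-1×I-2: MM|Mm
M/II-2 ? ·: MM|Mm|mm
M/II-3 ? I-1×I-2: MM|Mm|mm
M/III-1 un II-1×II-2: MM|Mm
⇒ M over [I-1,I-2,II-1,II-2,II-3,III-1]: 67 consistent

II-1 ∈ {Bb MM, Bb Mm}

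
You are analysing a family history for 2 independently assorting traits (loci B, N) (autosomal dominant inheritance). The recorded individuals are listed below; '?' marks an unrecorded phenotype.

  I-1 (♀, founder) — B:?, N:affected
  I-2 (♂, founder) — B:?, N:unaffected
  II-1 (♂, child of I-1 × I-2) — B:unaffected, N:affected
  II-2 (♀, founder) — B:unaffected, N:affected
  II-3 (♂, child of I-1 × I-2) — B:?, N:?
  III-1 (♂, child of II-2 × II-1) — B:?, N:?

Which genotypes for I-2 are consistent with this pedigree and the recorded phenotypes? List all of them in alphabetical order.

I-2 ∈ {Bb nn, bb nn}

B/I-1 ? ·: bb|Bb
B/I-2 ? ·: bb|Bb
B/II-1 un I-1×I-2: bb
B/II-2 un ·: bb
B/II-3 ? I-1×I-2: bb|Bb|BB
B/III-1 ? II-2×II-1: bb
⇒ B over [I-1,I-2,II-1,II-2,II-3,III-1]: 8 consistent
N/I-1 aff ·: Nn|NN
N/I-2 un ·: nn
N/II-1 aff I-1×I-2: Nn
N/II-2 aff ·: Nn|NN
N/II-3 ? I-1×I-2: nn|Nn
N/III-1 ? II-2×II-1: nn|Nn|NN
⇒ N over [I-1,I-2,II-1,II-2,II-3,III-1]: 15 consistent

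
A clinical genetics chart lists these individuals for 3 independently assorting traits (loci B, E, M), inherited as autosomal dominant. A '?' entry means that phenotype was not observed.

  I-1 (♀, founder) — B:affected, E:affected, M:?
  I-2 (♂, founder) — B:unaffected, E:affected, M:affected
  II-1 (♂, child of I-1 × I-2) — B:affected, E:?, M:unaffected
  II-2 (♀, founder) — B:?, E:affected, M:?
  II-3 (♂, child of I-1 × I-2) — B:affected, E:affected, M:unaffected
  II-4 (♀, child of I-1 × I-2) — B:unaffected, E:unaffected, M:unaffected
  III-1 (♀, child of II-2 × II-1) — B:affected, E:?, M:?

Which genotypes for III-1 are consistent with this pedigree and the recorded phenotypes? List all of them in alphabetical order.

III-1 ∈ {BB EE Mm, BB EE mm, BB Ee Mm, BB Ee mm, BB ee Mm, BB ee mm, Bb EE Mm, Bb EE mm, Bb Ee Mm, Bb Ee mm, Bb ee Mm, Bb ee mm}

B/I-1 aff ·: Bb
B/I-2 un ·: bb
B/II-1 aff I-1×I-2: Bb
B/II-2 ? ·: bb|Bb|BB
B/II-3 aff I-1×I-2: Bb
B/II-4 un I-1×I-2: bb
B/III-1 aff II-2×II-1: Bb|BB
⇒ B over [I-1,I-2,II-1,II-2,II-3,II-4,III-1]: 5 consistent
E/I-1 aff ·: Ee
E/I-2 aff ·: Ee
E/II-1 ? I-1×I-2: ee|Ee|EE
E/II-2 aff ·: Ee|EE
E/II-3 aff I-1×I-2: Ee|EE
E/II-4 un I-1×I-2: ee
E/III-1 ? II-2×II-1: ee|Ee|EE
⇒ E over [I-1,I-2,II-1,II-2,II-3,II-4,III-1]: 22 consistent
M/I-1 ? ·: mm|Mm
M/I-2 aff ·: Mm
M/II-1 un I-1×I-2: mm
M/II-2 ? ·: mm|Mm|MM
M/II-3 un I-1×I-2: mm
M/II-4 un I-1×I-2: mm
M/III-1 ? II-2×II-1: mm|Mm
⇒ M over [I-1,I-2,II-1,II-2,II-3,II-4,III-1]: 8 consistent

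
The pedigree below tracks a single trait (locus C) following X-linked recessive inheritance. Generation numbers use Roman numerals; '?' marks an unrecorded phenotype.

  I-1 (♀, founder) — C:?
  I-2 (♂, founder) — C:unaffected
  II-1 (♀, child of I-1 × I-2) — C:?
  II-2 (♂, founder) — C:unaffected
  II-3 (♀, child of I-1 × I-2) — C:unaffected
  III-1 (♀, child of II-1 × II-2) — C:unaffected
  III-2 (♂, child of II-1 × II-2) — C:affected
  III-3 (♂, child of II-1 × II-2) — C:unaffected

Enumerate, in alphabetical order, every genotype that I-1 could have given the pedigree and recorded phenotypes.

C/I-1 ? ·: X^CX^c|X^cX^c
C/I-2 un ·: X^CY
C/II-1 ? I-1×I-2: X^CX^c
C/II-2 un ·: X^CY
C/II-3 un I-1×I-2: X^CX^C|X^CX^c
C/III-1 un II-1×II-2: X^CX^C|X^CX^c
C/III-2 aff II-1×II-2: X^cY
C/III-3 un II-1×II-2: X^CY
⇒ C over [I-1,I-2,II-1,II-2,II-3,III-1,III-2,III-3]: 6 consistent

I-1 ∈ {X^CX^c, X^cX^c}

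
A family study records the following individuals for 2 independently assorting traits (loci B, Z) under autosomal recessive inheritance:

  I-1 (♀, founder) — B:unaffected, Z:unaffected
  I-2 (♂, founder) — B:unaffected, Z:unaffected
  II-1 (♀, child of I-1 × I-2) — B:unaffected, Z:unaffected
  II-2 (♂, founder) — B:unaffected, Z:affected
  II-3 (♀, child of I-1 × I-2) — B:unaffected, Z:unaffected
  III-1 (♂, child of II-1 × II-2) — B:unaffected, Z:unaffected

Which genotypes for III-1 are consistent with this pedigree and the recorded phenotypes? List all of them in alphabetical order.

B/I-1 un ·: BB|Bb
B/I-2 un ·: BB|Bb
B/II-1 un I-1×I-2: BB|Bb
B/II-2 un ·: BB|Bb
B/II-3 un I-1×I-2: BB|Bb
B/III-1 un II-1×II-2: BB|Bb
⇒ B over [I-1,I-2,II-1,II-2,II-3,III-1]: 45 consistent
Z/I-1 un ·: ZZ|Zz
Z/I-2 un ·: ZZ|Zz
Z/II-1 un I-1×I-2: ZZ|Zz
Z/II-2 aff ·: zz
Z/II-3 un I-1×I-2: ZZ|Zz
Z/III-1 un II-1×II-2: Zz
⇒ Z over [I-1,I-2,II-1,II-2,II-3,III-1]: 13 consistent

III-1 ∈ {BB Zz, Bb Zz}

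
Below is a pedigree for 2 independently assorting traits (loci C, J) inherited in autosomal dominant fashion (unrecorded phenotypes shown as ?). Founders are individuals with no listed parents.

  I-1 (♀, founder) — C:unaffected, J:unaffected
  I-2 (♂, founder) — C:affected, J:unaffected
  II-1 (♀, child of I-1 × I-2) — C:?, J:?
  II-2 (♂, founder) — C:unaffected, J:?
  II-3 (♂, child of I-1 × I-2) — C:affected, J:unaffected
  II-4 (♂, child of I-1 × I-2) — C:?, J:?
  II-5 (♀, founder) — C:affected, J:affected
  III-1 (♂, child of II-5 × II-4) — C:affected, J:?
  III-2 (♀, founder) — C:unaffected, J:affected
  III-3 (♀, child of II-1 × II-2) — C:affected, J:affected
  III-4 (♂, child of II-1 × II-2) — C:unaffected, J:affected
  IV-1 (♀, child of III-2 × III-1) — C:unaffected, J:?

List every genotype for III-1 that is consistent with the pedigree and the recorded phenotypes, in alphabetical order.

C/I-1 un ·: cc
C/I-2 aff ·: Cc|CC
C/II-1 ? I-1×I-2: Cc
C/II-2 un ·: cc
C/II-3 aff I-1×I-2: Cc
C/II-4 ? I-1×I-2: cc|Cc
C/II-5 aff ·: Cc|CC
C/III-1 aff II-5×II-4: Cc
C/III-2 un ·: cc
C/III-3 aff II-1×II-2: Cc
C/III-4 un II-1×II-2: cc
C/IV-1 un III-2×III-1: cc
⇒ C over [I-1,I-2,II-1,II-2,II-3,II-4,II-5,III-1,III-2,III-3,III-4,IV-1]: 6 consistent
J/I-1 un ·: jj
J/I-2 un ·: jj
J/II-1 ? I-1×I-2: jj
J/II-2 ? ·: Jj|JJ
J/II-3 un I-1×I-2: jj
J/II-4 ? I-1×I-2: jj
J/II-5 aff ·: Jj|JJ
J/III-1 ? II-5×II-4: jj|Jj
J/III-2 aff ·: Jj|JJ
J/III-3 aff II-1×II-2: Jj
J/III-4 aff II-1×II-2: Jj
J/IV-1 ? III-2×III-1: jj|Jj|JJ
⇒ J over [I-1,I-2,II-1,II-2,II-3,II-4,II-5,III-1,III-2,III-3,III-4,IV-1]: 26 consistent

III-1 ∈ {Cc Jj, Cc jj}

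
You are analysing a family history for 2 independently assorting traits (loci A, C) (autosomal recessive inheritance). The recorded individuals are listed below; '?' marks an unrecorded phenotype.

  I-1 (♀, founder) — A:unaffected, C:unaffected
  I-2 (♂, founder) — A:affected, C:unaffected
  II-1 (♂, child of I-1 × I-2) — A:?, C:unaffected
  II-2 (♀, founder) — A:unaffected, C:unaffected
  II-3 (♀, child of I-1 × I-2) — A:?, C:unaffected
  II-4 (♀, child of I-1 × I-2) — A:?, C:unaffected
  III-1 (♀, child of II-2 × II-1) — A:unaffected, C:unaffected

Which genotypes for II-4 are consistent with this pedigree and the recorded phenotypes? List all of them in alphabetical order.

A/I-1 un ·: AA|Aa
A/I-2 aff ·: aa
A/II-1 ? I-1×I-2: Aa|aa
A/II-2 un ·: AA|Aa
A/II-3 ? I-1×I-2: Aa|aa
A/II-4 ? I-1×I-2: Aa|aa
A/III-1 un II-2×II-1: AA|Aa
⇒ A over [I-1,I-2,II-1,II-2,II-3,II-4,III-1]: 28 consistent
C/I-1 un ·: CC|Cc
C/I-2 un ·: CC|Cc
C/II-1 un I-1×I-2: CC|Cc
C/II-2 un ·: CC|Cc
C/II-3 un I-1×I-2: CC|Cc
C/II-4 un I-1×I-2: CC|Cc
C/III-1 un II-2×II-1: CC|Cc
⇒ C over [I-1,I-2,II-1,II-2,II-3,II-4,III-1]: 87 consistent

II-4 ∈ {Aa CC, Aa Cc, aa CC, aa Cc}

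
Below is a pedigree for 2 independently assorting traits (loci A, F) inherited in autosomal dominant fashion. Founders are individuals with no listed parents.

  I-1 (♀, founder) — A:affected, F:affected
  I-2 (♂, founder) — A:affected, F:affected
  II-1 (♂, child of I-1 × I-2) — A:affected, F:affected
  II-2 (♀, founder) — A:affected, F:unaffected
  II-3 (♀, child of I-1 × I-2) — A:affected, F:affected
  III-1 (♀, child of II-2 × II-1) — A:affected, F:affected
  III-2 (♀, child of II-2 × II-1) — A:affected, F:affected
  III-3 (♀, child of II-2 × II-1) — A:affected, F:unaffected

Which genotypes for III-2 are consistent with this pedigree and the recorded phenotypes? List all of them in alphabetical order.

III-2 ∈ {AA Ff, Aa Ff}

A/I-1 aff ·: Aa|AA
A/I-2 aff ·: Aa|AA
A/II-1 aff I-1×I-2: Aa|AA
A/II-2 aff ·: Aa|AA
A/II-3 aff I-1×I-2: Aa|AA
A/III-1 aff II-2×II-1: Aa|AA
A/III-2 aff II-2×II-1: Aa|AA
A/III-3 aff II-2×II-1: Aa|AA
⇒ A over [I-1,I-2,II-1,II-2,II-3,III-1,III-2,III-3]: 159 consistent
F/I-1 aff ·: Ff|FF
F/I-2 aff ·: Ff|FF
F/II-1 aff I-1×I-2: Ff
F/II-2 un ·: ff
F/II-3 aff I-1×I-2: Ff|FF
F/III-1 aff II-2×II-1: Ff
F/III-2 aff II-2×II-1: Ff
F/III-3 un II-2×II-1: ff
⇒ F over [I-1,I-2,II-1,II-2,II-3,III-1,III-2,III-3]: 6 consistent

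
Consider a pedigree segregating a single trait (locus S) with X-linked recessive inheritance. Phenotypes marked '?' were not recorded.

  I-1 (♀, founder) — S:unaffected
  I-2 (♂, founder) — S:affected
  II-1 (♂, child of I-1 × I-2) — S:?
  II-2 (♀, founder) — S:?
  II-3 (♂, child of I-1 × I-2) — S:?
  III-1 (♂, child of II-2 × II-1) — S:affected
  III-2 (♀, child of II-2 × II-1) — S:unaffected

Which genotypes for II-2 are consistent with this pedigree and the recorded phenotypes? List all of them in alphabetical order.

S/I-1 un ·: X^SX^S|X^SX^s
S/I-2 aff ·: X^sY
S/II-1 ? I-1×I-2: X^SY|X^sY
S/II-2 ? ·: X^SX^s|X^sX^s
S/II-3 ? I-1×I-2: X^SY|X^sY
S/III-1 aff II-2×II-1: X^sY
S/III-2 un II-2×II-1: X^SX^S|X^SX^s
⇒ S over [I-1,I-2,II-1,II-2,II-3,III-1,III-2]: 11 consistent

II-2 ∈ {X^SX^s, X^sX^s}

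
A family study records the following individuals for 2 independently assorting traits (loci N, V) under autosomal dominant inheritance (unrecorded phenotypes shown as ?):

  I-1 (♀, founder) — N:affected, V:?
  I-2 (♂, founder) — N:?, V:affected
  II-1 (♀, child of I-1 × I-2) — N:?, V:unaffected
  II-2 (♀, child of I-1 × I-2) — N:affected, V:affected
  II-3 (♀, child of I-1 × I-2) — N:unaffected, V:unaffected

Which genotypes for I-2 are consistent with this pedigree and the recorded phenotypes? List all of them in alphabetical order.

I-2 ∈ {Nn Vv, nn Vv}

N/I-1 aff ·: Nn
N/I-2 ? ·: nn|Nn
N/II-1 ? I-1×I-2: nn|Nn|NN
N/II-2 aff I-1×I-2: Nn|NN
N/II-3 un I-1×I-2: nn
⇒ N over [I-1,I-2,II-1,II-2,II-3]: 8 consistent
V/I-1 ? ·: vv|Vv
V/I-2 aff ·: Vv
V/II-1 un I-1×I-2: vv
V/II-2 aff I-1×I-2: Vv|VV
V/II-3 un I-1×I-2: vv
⇒ V over [I-1,I-2,II-1,II-2,II-3]: 3 consistent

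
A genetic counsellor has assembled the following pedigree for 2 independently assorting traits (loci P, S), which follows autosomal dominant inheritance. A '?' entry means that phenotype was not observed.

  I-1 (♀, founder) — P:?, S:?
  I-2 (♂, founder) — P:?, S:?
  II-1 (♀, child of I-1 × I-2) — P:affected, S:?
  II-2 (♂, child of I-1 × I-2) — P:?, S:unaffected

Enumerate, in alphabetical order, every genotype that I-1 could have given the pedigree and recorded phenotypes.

P/I-1 ? ·: pp|Pp|PP
P/I-2 ? ·: pp|Pp|PP
P/II-1 aff I-1×I-2: Pp|PP
P/II-2 ? I-1×I-2: pp|Pp|PP
⇒ P over [I-1,I-2,II-1,II-2]: 21 consistent
S/I-1 ? ·: ss|Ss
S/I-2 ? ·: ss|Ss
S/II-1 ? I-1×I-2: ss|Ss|SS
S/II-2 un I-1×I-2: ss
⇒ S over [I-1,I-2,II-1,II-2]: 8 consistent

I-1 ∈ {PP Ss, PP ss, Pp Ss, Pp ss, pp Ss, pp ss}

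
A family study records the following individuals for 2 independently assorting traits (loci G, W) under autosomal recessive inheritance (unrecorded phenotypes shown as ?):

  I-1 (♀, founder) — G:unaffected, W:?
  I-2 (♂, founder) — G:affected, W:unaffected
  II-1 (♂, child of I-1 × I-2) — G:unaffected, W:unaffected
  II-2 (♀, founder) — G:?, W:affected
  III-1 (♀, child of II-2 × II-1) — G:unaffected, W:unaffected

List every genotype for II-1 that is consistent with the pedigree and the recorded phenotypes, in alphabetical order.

G/I-1 un ·: GG|Gg
G/I-2 aff ·: gg
G/II-1 un I-1×I-2: Gg
G/II-2 ? ·: GG|Gg|gg
G/III-1 un II-2×II-1: GG|Gg
⇒ G over [I-1,I-2,II-1,II-2,III-1]: 10 consistent
W/I-1 ? ·: WW|Ww|ww
W/I-2 un ·: WW|Ww
W/II-1 un I-1×I-2: WW|Ww
W/II-2 aff ·: ww
W/III-1 un II-2×II-1: Ww
⇒ W over [I-1,I-2,II-1,II-2,III-1]: 9 consistent

II-1 ∈ {Gg WW, Gg Ww}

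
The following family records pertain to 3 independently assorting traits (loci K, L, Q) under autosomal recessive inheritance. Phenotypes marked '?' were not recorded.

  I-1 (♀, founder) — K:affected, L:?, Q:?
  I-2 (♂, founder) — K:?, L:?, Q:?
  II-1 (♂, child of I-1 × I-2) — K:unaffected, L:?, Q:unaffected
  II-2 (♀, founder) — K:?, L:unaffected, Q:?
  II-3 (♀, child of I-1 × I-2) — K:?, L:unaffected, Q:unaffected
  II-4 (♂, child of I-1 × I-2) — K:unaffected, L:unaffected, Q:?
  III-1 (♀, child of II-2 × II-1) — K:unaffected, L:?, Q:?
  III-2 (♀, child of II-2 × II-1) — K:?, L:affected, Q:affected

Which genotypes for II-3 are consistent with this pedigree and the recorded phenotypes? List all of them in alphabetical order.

K/I-1 aff ·: kk
K/I-2 ? ·: KK|Kk
K/II-1 un I-1×I-2: Kk
K/II-2 ? ·: KK|Kk|kk
K/II-3 ? I-1×I-2: Kk|kk
K/II-4 un I-1×I-2: Kk
K/III-1 un II-2×II-1: KK|Kk
K/III-2 ? II-2×II-1: KK|Kk|kk
⇒ K over [I-1,I-2,II-1,II-2,II-3,II-4,III-1,III-2]: 36 consistent
L/I-1 ? ·: LL|Ll|ll
L/I-2 ? ·: LL|Ll|ll
L/II-1 ? I-1×I-2: Ll|ll
L/II-2 un ·: Ll
L/II-3 un I-1×I-2: LL|Ll
L/II-4 un I-1×I-2: LL|Ll
L/III-1 ? II-2×II-1: LL|Ll|ll
L/III-2 aff II-2×II-1: ll
⇒ L over [I-1,I-2,II-1,II-2,II-3,II-4,III-1,III-2]: 60 consistent
Q/I-1 ? ·: QQ|Qq|qq
Q/I-2 ? ·: QQ|Qq|qq
Q/II-1 un I-1×I-2: Qq
Q/II-2 ? ·: Qq|qq
Q/II-3 un I-1×I-2: QQ|Qq
Q/II-4 ? I-1×I-2: QQ|Qq|qq
Q/III-1 ? II-2×II-1: QQ|Qq|qq
Q/III-2 aff II-2×II-1: qq
⇒ Q over [I-1,I-2,II-1,II-2,II-3,II-4,III-1,III-2]: 100 consistent

II-3 ∈ {Kk LL QQ, Kk LL Qq, Kk Ll QQ, Kk Ll Qq, kk LL QQ, kk LL Qq, kk Ll QQ, kk Ll Qq}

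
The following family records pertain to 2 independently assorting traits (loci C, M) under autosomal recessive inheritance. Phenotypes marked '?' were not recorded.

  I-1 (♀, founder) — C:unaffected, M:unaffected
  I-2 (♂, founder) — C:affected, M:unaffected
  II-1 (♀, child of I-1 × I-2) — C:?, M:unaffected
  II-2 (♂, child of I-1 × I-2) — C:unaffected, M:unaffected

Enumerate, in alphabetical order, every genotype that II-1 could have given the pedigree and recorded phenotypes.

II-1 ∈ {Cc MM, Cc Mm, cc MM, cc Mm}

C/I-1 un ·: CC|Cc
C/I-2 aff ·: cc
C/II-1 ? I-1×I-2: Cc|cc
C/II-2 un I-1×I-2: Cc
⇒ C over [I-1,I-2,II-1,II-2]: 3 consistent
M/I-1 un ·: MM|Mm
M/I-2 un ·: MM|Mm
M/II-1 un I-1×I-2: MM|Mm
M/II-2 un I-1×I-2: MM|Mm
⇒ M over [I-1,I-2,II-1,II-2]: 13 consistent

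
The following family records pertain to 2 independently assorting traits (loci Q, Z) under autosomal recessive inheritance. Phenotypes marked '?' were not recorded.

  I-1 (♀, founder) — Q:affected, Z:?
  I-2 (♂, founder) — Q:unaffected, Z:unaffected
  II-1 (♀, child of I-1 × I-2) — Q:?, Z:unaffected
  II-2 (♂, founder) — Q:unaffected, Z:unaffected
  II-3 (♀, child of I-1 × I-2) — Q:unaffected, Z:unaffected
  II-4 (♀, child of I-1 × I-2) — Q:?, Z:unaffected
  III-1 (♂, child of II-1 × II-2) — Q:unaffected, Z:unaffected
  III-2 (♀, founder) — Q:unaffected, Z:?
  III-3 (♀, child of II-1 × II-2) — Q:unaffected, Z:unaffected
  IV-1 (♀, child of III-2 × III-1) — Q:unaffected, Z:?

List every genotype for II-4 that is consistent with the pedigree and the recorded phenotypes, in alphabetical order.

Q/I-1 aff ·: qq
Q/I-2 un ·: QQ|Qq
Q/II-1 ? I-1×I-2: Qq|qq
Q/II-2 un ·: QQ|Qq
Q/II-3 un I-1×I-2: Qq
Q/II-4 ? I-1×I-2: Qq|qq
Q/III-1 un II-1×II-2: QQ|Qq
Q/III-2 un ·: QQ|Qq
Q/III-3 un II-1×II-2: QQ|Qq
Q/IV-1 un III-2×III-1: QQ|Qq
⇒ Q over [I-1,I-2,II-1,II-2,II-3,II-4,III-1,III-2,III-3,IV-1]: 100 consistent
Z/I-1 ? ·: ZZ|Zz|zz
Z/I-2 un ·: ZZ|Zz
Z/II-1 un I-1×I-2: ZZ|Zz
Z/II-2 un ·: ZZ|Zz
Z/II-3 un I-1×I-2: ZZ|Zz
Z/II-4 un I-1×I-2: ZZ|Zz
Z/III-1 un II-1×II-2: ZZ|Zz
Z/III-2 ? ·: ZZ|Zz|zz
Z/III-3 un II-1×II-2: ZZ|Zz
Z/IV-1 ? III-2×III-1: ZZ|Zz|zz
⇒ Z over [I-1,I-2,II-1,II-2,II-3,II-4,III-1,III-2,III-3,IV-1]: 954 consistent

II-4 ∈ {Qq ZZ, Qq Zz, qq ZZ, qq Zz}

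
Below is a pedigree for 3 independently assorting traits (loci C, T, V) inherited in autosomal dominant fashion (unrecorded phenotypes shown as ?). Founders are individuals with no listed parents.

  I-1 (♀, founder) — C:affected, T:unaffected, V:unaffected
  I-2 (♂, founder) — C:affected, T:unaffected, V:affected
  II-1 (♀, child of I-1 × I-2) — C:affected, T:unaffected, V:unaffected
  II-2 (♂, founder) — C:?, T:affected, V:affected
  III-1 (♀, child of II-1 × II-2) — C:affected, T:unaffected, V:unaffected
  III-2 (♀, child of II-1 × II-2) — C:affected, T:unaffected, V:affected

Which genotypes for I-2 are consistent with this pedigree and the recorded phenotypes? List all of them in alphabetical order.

I-2 ∈ {CC tt Vv, Cc tt Vv}

C/I-1 aff ·: Cc|CC
C/I-2 aff ·: Cc|CC
C/II-1 aff I-1×I-2: Cc|CC
C/II-2 ? ·: cc|Cc|CC
C/III-1 aff II-1×II-2: Cc|CC
C/III-2 aff II-1×II-2: Cc|CC
⇒ C over [I-1,I-2,II-1,II-2,III-1,III-2]: 51 consistent
T/I-1 un ·: tt
T/I-2 un ·: tt
T/II-1 un I-1×I-2: tt
T/II-2 aff ·: Tt
T/III-1 un II-1×II-2: tt
T/III-2 un II-1×II-2: tt
⇒ T over [I-1,I-2,II-1,II-2,III-1,III-2]: 1 consistent
V/I-1 un ·: vv
V/I-2 aff ·: Vv
V/II-1 un I-1×I-2: vv
V/II-2 aff ·: Vv
V/III-1 un II-1×II-2: vv
V/III-2 aff II-1×II-2: Vv
⇒ V over [I-1,I-2,II-1,II-2,III-1,III-2]: 1 consistent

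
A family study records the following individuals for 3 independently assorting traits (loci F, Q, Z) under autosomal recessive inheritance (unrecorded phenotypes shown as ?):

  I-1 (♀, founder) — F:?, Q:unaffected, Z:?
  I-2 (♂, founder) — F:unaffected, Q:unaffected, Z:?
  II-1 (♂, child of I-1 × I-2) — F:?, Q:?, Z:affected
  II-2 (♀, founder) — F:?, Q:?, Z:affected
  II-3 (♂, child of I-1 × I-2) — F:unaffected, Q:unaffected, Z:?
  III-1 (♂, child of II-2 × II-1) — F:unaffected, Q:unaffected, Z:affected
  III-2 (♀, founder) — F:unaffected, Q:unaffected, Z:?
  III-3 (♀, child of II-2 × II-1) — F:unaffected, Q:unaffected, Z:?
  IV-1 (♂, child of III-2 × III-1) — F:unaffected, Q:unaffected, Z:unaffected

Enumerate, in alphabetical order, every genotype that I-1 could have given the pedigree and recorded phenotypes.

F/I-1 ? ·: FF|Ff|ff
F/I-2 un ·: FF|Ff
F/II-1 ? I-1×I-2: FF|Ff|ff
F/II-2 ? ·: FF|Ff|ff
F/II-3 un I-1×I-2: FF|Ff
F/III-1 un II-2×II-1: FF|Ff
F/III-2 un ·: FF|Ff
F/III-3 un II-2×II-1: FF|Ff
F/IV-1 un III-2×III-1: FF|Ff
⇒ F over [I-1,I-2,II-1,II-2,II-3,III-1,III-2,III-3,IV-1]: 427 consistent
Q/I-1 un ·: QQ|Qq
Q/I-2 un ·: QQ|Qq
Q/II-1 ? I-1×I-2: QQ|Qq|qq
Q/II-2 ? ·: QQ|Qq|qq
Q/II-3 un I-1×I-2: QQ|Qq
Q/III-1 un II-2×II-1: QQ|Qq
Q/III-2 un ·: QQ|Qq
Q/III-3 un II-2×II-1: QQ|Qq
Q/IV-1 un III-2×III-1: QQ|Qq
⇒ Q over [I-1,I-2,II-1,II-2,II-3,III-1,III-2,III-3,IV-1]: 355 consistent
Z/I-1 ? ·: Zz|zz
Z/I-2 ? ·: Zz|zz
Z/II-1 aff I-1×I-2: zz
Z/II-2 aff ·: zz
Z/II-3 ? I-1×I-2: ZZ|Zz|zz
Z/III-1 aff II-2×II-1: zz
Z/III-2 ? ·: ZZ|Zz
Z/III-3 ? II-2×II-1: zz
Z/IV-1 un III-2×III-1: Zz
⇒ Z over [I-1,I-2,II-1,II-2,II-3,III-1,III-2,III-3,IV-1]: 16 consistent

I-1 ∈ {FF QQ Zz, FF QQ zz, FF Qq Zz, FF Qq zz, Ff QQ Zz, Ff QQ zz, Ff Qq Zz, Ff Qq zz, ff QQ Zz, ff QQ zz, ff Qq Zz, ff Qq zz}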